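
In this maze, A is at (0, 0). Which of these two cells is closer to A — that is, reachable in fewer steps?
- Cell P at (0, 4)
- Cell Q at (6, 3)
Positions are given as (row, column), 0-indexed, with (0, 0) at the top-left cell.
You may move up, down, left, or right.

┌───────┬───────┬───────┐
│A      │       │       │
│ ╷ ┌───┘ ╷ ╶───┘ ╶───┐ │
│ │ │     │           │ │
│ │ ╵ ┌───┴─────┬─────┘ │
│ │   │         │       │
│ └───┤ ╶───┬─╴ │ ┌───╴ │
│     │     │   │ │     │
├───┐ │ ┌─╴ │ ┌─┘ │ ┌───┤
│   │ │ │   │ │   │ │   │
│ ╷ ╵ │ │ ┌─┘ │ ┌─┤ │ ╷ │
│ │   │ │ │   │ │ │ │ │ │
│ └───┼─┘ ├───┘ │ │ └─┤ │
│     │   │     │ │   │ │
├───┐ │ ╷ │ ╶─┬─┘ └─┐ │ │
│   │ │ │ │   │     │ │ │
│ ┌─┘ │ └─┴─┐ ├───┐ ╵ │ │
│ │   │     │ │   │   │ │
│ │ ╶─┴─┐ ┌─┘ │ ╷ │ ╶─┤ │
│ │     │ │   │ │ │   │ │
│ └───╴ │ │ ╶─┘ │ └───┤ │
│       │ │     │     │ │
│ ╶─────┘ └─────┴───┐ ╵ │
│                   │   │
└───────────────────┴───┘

Shortest path A → P at (0, 4): 8 steps
Shortest path A → Q at (6, 3): 35 steps

P is closer (8 steps vs 35 steps).

Path to P:

┌───────┬───────┬───────┐
│A ↓    │P      │       │
│ ╷ ┌───┘ ╷ ╶───┘ ╶───┐ │
│ │↓│↱ → ↑│           │ │
│ │ ╵ ┌───┴─────┬─────┘ │
│ │↳ ↑│         │       │
│ └───┤ ╶───┬─╴ │ ┌───╴ │
│     │     │   │ │     │
├───┐ │ ┌─╴ │ ┌─┘ │ ┌───┤
│   │ │ │   │ │   │ │   │
│ ╷ ╵ │ │ ┌─┘ │ ┌─┤ │ ╷ │
│ │   │ │ │   │ │ │ │ │ │
│ └───┼─┘ ├───┘ │ │ └─┤ │
│     │   │     │ │   │ │
├───┐ │ ╷ │ ╶─┬─┘ └─┐ │ │
│   │ │ │ │   │     │ │ │
│ ┌─┘ │ └─┴─┐ ├───┐ ╵ │ │
│ │   │     │ │   │   │ │
│ │ ╶─┴─┐ ┌─┘ │ ╷ │ ╶─┤ │
│ │     │ │   │ │ │   │ │
│ └───╴ │ │ ╶─┘ │ └───┤ │
│       │ │     │     │ │
│ ╶─────┘ └─────┴───┐ ╵ │
│                   │   │
└───────────────────┴───┘

Path to Q:

┌───────┬───────┬───────┐
│A      │       │       │
│ ╷ ┌───┘ ╷ ╶───┘ ╶───┐ │
│↓│ │     │           │ │
│ │ ╵ ┌───┴─────┬─────┘ │
│↓│   │         │       │
│ └───┤ ╶───┬─╴ │ ┌───╴ │
│↳ → ↓│     │   │ │     │
├───┐ │ ┌─╴ │ ┌─┘ │ ┌───┤
│↓ ↰│↓│ │   │ │   │ │   │
│ ╷ ╵ │ │ ┌─┘ │ ┌─┤ │ ╷ │
│↓│↑ ↲│ │ │   │ │ │ │ │ │
│ └───┼─┘ ├───┘ │ │ └─┤ │
│↳ → ↓│Q  │     │ │   │ │
├───┐ │ ╷ │ ╶─┬─┘ └─┐ │ │
│   │↓│↑│ │   │     │ │ │
│ ┌─┘ │ └─┴─┐ ├───┐ ╵ │ │
│ │↓ ↲│↑ ↰  │ │   │   │ │
│ │ ╶─┴─┐ ┌─┘ │ ╷ │ ╶─┤ │
│ │↳ → ↓│↑│   │ │ │   │ │
│ └───╴ │ │ ╶─┘ │ └───┤ │
│↓ ← ← ↲│↑│     │     │ │
│ ╶─────┘ └─────┴───┐ ╵ │
│↳ → → → ↑          │   │
└───────────────────┴───┘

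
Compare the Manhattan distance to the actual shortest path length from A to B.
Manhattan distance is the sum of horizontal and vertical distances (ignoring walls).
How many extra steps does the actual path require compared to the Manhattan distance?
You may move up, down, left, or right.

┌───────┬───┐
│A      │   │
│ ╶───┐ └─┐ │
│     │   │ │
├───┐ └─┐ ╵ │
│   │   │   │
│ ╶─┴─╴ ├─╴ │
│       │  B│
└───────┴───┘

Manhattan distance: |3 - 0| + |5 - 0| = 8
Actual path length: 8
Extra steps: 8 - 8 = 0

Solution:

┌───────┬───┐
│A → → ↓│   │
│ ╶───┐ └─┐ │
│     │↳ ↓│ │
├───┐ └─┐ ╵ │
│   │   │↳ ↓│
│ ╶─┴─╴ ├─╴ │
│       │  B│
└───────┴───┘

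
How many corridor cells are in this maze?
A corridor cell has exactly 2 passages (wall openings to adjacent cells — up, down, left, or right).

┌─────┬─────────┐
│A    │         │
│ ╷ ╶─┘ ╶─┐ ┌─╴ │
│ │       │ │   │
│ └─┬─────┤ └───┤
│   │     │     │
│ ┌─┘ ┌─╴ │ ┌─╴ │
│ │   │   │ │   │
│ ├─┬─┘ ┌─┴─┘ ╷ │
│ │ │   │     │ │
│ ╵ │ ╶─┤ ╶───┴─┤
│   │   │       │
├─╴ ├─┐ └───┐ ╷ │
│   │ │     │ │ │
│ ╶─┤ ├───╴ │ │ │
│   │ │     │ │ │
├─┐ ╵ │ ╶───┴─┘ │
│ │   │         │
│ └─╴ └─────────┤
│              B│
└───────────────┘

Counting cells with exactly 2 passages:
Total corridor cells: 58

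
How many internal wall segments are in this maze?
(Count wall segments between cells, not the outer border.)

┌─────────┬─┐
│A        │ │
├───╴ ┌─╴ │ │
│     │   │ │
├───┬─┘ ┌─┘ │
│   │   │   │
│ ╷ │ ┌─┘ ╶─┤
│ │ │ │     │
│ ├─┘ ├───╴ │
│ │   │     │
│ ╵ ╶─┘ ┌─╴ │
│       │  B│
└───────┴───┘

Counting internal wall segments:
Total internal walls: 25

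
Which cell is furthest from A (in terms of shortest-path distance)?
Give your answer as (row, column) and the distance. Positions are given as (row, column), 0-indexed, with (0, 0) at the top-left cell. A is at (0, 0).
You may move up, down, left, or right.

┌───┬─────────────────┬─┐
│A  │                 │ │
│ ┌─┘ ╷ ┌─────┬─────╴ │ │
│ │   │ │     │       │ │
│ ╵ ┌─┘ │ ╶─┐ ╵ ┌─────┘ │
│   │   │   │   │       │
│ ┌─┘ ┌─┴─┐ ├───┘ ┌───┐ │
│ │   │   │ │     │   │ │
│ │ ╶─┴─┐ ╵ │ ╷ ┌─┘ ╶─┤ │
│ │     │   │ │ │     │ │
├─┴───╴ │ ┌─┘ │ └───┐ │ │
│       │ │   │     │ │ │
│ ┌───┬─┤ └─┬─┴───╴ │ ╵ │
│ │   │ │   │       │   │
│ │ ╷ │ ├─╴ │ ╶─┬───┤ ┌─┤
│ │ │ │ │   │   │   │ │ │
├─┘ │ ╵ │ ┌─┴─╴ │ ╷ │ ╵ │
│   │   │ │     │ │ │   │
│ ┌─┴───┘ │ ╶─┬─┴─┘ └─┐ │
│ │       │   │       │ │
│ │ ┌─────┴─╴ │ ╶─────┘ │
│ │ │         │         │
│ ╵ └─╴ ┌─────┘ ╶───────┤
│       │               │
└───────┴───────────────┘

Computing BFS distances from A to all cells:
Furthest cell: (8, 8)
Distance: 88 steps

Path from A to the furthest cell:

┌───┬─────────────────┬─┐
│A  │↱ → → → → → → → ↓│ │
│ ┌─┘ ╷ ┌─────┬─────╴ │ │
│↓│↱ ↑│ │↓ ← ↰│↓ ← ← ↲│ │
│ ╵ ┌─┘ │ ╶─┐ ╵ ┌─────┘ │
│↳ ↑│   │↳ ↓│↑ ↲│↱ → → ↓│
│ ┌─┘ ┌─┴─┐ ├───┘ ┌───┐ │
│ │   │   │↓│  ↱ ↑│   │↓│
│ │ ╶─┴─┐ ╵ │ ╷ ┌─┘ ╶─┤ │
│ │     │↓ ↲│ │↑│     │↓│
├─┴───╴ │ ┌─┘ │ └───┐ │ │
│       │↓│   │↑ ← ↰│ │↓│
│ ┌───┬─┤ └─┬─┴───╴ │ ╵ │
│ │   │ │↳ ↓│↱ → → ↑│↓ ↲│
│ │ ╷ │ ├─╴ │ ╶─┬───┤ ┌─┤
│ │ │ │ │↓ ↲│↑ ↰│↓ ↰│↓│ │
├─┘ │ ╵ │ ┌─┴─╴ │ ╷ │ ╵ │
│   │   │↓│↱ → ↑│B│↑│↳ ↓│
│ ┌─┴───┘ │ ╶─┬─┴─┘ └─┐ │
│ │↓ ← ← ↲│↑ ↰│↱ → ↑  │↓│
│ │ ┌─────┴─╴ │ ╶─────┘ │
│ │↓│  ↱ → → ↑│↑ ← ← ← ↲│
│ ╵ └─╴ ┌─────┘ ╶───────┤
│  ↳ → ↑│               │
└───────┴───────────────┘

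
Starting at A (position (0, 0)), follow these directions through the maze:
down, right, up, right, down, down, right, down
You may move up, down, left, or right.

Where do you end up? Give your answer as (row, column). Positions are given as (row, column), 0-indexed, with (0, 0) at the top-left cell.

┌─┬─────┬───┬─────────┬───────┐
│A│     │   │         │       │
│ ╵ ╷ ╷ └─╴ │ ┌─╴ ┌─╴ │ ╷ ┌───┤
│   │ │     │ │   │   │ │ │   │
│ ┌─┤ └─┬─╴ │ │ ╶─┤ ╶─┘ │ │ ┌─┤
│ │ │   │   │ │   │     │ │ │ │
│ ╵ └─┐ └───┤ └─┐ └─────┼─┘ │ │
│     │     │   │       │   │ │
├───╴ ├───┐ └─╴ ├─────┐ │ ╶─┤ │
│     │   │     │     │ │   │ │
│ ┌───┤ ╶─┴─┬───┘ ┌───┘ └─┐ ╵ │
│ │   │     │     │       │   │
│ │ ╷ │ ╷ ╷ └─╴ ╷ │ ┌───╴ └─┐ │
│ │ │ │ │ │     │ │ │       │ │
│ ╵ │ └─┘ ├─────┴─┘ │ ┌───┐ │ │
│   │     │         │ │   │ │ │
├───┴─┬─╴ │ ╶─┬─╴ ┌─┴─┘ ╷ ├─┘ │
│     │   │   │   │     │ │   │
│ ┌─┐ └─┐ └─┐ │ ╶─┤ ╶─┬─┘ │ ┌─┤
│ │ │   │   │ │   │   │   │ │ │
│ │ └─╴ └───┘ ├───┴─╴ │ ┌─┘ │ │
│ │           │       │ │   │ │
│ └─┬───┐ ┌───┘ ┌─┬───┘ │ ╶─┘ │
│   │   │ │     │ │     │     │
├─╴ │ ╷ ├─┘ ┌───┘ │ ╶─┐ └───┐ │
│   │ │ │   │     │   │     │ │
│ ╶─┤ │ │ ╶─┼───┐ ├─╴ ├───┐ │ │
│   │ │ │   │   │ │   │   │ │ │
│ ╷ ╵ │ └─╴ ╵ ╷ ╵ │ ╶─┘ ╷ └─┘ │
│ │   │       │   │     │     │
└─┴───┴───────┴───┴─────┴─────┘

Following directions step by step:
Start: (0, 0)
  down: (0, 0) → (1, 0)
  right: (1, 0) → (1, 1)
  up: (1, 1) → (0, 1)
  right: (0, 1) → (0, 2)
  down: (0, 2) → (1, 2)
  down: (1, 2) → (2, 2)
  right: (2, 2) → (2, 3)
  down: (2, 3) → (3, 3)
Final position: (3, 3)

Path taken:

┌─┬─────┬───┬─────────┬───────┐
│A│↱ ↓  │   │         │       │
│ ╵ ╷ ╷ └─╴ │ ┌─╴ ┌─╴ │ ╷ ┌───┤
│↳ ↑│↓│     │ │   │   │ │ │   │
│ ┌─┤ └─┬─╴ │ │ ╶─┤ ╶─┘ │ │ ┌─┤
│ │ │↳ ↓│   │ │   │     │ │ │ │
│ ╵ └─┐ └───┤ └─┐ └─────┼─┘ │ │
│     │B    │   │       │   │ │
├───╴ ├───┐ └─╴ ├─────┐ │ ╶─┤ │
│     │   │     │     │ │   │ │
│ ┌───┤ ╶─┴─┬───┘ ┌───┘ └─┐ ╵ │
│ │   │     │     │       │   │
│ │ ╷ │ ╷ ╷ └─╴ ╷ │ ┌───╴ └─┐ │
│ │ │ │ │ │     │ │ │       │ │
│ ╵ │ └─┘ ├─────┴─┘ │ ┌───┐ │ │
│   │     │         │ │   │ │ │
├───┴─┬─╴ │ ╶─┬─╴ ┌─┴─┘ ╷ ├─┘ │
│     │   │   │   │     │ │   │
│ ┌─┐ └─┐ └─┐ │ ╶─┤ ╶─┬─┘ │ ┌─┤
│ │ │   │   │ │   │   │   │ │ │
│ │ └─╴ └───┘ ├───┴─╴ │ ┌─┘ │ │
│ │           │       │ │   │ │
│ └─┬───┐ ┌───┘ ┌─┬───┘ │ ╶─┘ │
│   │   │ │     │ │     │     │
├─╴ │ ╷ ├─┘ ┌───┘ │ ╶─┐ └───┐ │
│   │ │ │   │     │   │     │ │
│ ╶─┤ │ │ ╶─┼───┐ ├─╴ ├───┐ │ │
│   │ │ │   │   │ │   │   │ │ │
│ ╷ ╵ │ └─╴ ╵ ╷ ╵ │ ╶─┘ ╷ └─┘ │
│ │   │       │   │     │     │
└─┴───┴───────┴───┴─────┴─────┘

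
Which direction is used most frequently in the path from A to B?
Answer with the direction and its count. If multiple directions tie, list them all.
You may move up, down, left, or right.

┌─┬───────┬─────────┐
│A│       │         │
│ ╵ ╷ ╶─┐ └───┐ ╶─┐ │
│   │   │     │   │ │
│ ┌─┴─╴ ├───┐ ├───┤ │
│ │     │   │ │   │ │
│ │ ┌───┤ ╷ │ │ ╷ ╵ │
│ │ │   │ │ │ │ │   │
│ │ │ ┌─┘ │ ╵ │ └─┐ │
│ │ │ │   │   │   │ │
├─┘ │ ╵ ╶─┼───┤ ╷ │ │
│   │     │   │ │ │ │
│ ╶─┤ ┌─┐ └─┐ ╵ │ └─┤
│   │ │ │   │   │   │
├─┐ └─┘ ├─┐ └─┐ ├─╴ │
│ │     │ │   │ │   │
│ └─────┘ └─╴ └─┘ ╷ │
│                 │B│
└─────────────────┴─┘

Directions: down, right, up, right, right, right, down, right, right, down, down, down, left, up, up, left, down, down, left, down, right, down, right, down, right, down, right, right, up, right, down
Counts: {'down': 12, 'right': 12, 'up': 4, 'left': 3}
Most common: down and right (tied at 12 times each)

Solution:

┌─┬───────┬─────────┐
│A│↱ → → ↓│         │
│ ╵ ╷ ╶─┐ └───┐ ╶─┐ │
│↳ ↑│   │↳ → ↓│   │ │
│ ┌─┴─╴ ├───┐ ├───┤ │
│ │     │↓ ↰│↓│   │ │
│ │ ┌───┤ ╷ │ │ ╷ ╵ │
│ │ │   │↓│↑│↓│ │   │
│ │ │ ┌─┘ │ ╵ │ └─┐ │
│ │ │ │↓ ↲│↑ ↲│   │ │
├─┘ │ ╵ ╶─┼───┤ ╷ │ │
│   │  ↳ ↓│   │ │ │ │
│ ╶─┤ ┌─┐ └─┐ ╵ │ └─┤
│   │ │ │↳ ↓│   │   │
├─┐ └─┘ ├─┐ └─┐ ├─╴ │
│ │     │ │↳ ↓│ │↱ ↓│
│ └─────┘ └─╴ └─┘ ╷ │
│            ↳ → ↑│B│
└─────────────────┴─┘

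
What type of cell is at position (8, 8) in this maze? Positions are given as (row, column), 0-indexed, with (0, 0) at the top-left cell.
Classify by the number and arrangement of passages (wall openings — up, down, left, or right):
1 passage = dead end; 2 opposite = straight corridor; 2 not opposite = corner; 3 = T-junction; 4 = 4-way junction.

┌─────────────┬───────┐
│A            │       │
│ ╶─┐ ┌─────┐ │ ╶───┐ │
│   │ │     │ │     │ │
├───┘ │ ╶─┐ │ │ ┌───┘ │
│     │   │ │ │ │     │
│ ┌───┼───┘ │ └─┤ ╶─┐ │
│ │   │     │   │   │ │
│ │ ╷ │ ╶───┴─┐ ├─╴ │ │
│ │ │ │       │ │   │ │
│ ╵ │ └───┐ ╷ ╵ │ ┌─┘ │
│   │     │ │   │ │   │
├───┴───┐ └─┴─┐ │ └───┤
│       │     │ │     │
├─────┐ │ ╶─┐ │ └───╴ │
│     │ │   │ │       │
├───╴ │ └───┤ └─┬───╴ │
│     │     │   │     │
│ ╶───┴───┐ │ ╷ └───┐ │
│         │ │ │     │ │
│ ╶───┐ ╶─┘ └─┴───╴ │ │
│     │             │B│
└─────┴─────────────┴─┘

Checking cell at (8, 8):
Number of passages: 1
Cell type: dead end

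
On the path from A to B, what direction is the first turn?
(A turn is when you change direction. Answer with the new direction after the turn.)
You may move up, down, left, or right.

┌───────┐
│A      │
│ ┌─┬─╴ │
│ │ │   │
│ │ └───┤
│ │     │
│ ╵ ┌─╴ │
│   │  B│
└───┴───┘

Directions: down, down, down, right, up, right, right, down
First turn direction: right

Solution:

┌───────┐
│A      │
│ ┌─┬─╴ │
│↓│ │   │
│ │ └───┤
│↓│↱ → ↓│
│ ╵ ┌─╴ │
│↳ ↑│  B│
└───┴───┘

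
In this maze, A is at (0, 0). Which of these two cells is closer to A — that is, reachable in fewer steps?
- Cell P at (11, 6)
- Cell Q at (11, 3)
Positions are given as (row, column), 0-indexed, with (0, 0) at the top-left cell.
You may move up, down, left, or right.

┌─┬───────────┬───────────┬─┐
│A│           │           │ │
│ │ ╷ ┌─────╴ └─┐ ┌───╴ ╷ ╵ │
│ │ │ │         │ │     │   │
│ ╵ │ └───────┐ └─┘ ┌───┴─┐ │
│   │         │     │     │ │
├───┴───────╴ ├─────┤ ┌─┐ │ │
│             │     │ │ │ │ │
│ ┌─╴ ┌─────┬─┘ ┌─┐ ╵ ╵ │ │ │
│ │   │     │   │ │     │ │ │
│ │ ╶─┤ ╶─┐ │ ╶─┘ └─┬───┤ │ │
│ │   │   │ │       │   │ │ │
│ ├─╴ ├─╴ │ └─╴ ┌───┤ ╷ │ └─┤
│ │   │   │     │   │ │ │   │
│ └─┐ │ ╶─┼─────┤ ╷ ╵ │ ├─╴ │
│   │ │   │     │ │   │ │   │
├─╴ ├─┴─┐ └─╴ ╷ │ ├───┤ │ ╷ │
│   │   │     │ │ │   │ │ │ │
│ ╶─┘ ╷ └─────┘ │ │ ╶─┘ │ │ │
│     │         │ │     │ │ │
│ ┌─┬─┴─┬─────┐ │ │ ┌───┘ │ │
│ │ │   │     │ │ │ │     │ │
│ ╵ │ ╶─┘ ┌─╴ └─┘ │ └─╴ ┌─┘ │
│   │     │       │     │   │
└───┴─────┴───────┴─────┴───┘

Shortest path A → P at (11, 6): 103 steps
Shortest path A → Q at (11, 3): 108 steps

P is closer (103 steps vs 108 steps).

Path to P:

┌─┬───────────┬───────────┬─┐
│A│↱ ↓        │           │ │
│ │ ╷ ┌─────╴ └─┐ ┌───╴ ╷ ╵ │
│↓│↑│↓│         │ │     │   │
│ ╵ │ └───────┐ └─┘ ┌───┴─┐ │
│↳ ↑│↳ → → → ↓│     │↱ → ↓│ │
├───┴───────╴ ├─────┤ ┌─┐ │ │
│↓ ← ← ← ← ← ↲│↱ → ↓│↑│ │↓│ │
│ ┌─╴ ┌─────┬─┘ ┌─┐ ╵ ╵ │ │ │
│↓│   │↱ → ↓│↱ ↑│ │↳ ↑  │↓│ │
│ │ ╶─┤ ╶─┐ │ ╶─┘ └─┬───┤ │ │
│↓│   │↑ ↰│↓│↑ ↰    │↓ ↰│↓│ │
│ ├─╴ ├─╴ │ └─╴ ┌───┤ ╷ │ └─┤
│↓│   │↱ ↑│↳ → ↑│↓ ↰│↓│↑│↳ ↓│
│ └─┐ │ ╶─┼─────┤ ╷ ╵ │ ├─╴ │
│↳ ↓│ │↑ ↰│  ↓ ↰│↓│↑ ↲│↑│↓ ↲│
├─╴ ├─┴─┐ └─╴ ╷ │ ├───┤ │ ╷ │
│↓ ↲│↱ ↓│↑ ← ↲│↑│↓│   │↑│↓│ │
│ ╶─┘ ╷ └─────┘ │ │ ╶─┘ │ │ │
│↳ → ↑│↳ → → → ↑│↓│↱ → ↑│↓│ │
│ ┌─┬─┴─┬─────┐ │ │ ┌───┘ │ │
│ │ │   │     │ │↓│↑│  ↓ ↲│ │
│ ╵ │ ╶─┘ ┌─╴ └─┘ │ └─╴ ┌─┘ │
│   │     │  P ← ↲│↑ ← ↲│   │
└───┴─────┴───────┴─────┴───┘

Path to Q:

┌─┬───────────┬───────────┬─┐
│A│↱ ↓        │           │ │
│ │ ╷ ┌─────╴ └─┐ ┌───╴ ╷ ╵ │
│↓│↑│↓│         │ │     │   │
│ ╵ │ └───────┐ └─┘ ┌───┴─┐ │
│↳ ↑│↳ → → → ↓│     │↱ → ↓│ │
├───┴───────╴ ├─────┤ ┌─┐ │ │
│↓ ← ← ← ← ← ↲│↱ → ↓│↑│ │↓│ │
│ ┌─╴ ┌─────┬─┘ ┌─┐ ╵ ╵ │ │ │
│↓│   │↱ → ↓│↱ ↑│ │↳ ↑  │↓│ │
│ │ ╶─┤ ╶─┐ │ ╶─┘ └─┬───┤ │ │
│↓│   │↑ ↰│↓│↑ ↰    │↓ ↰│↓│ │
│ ├─╴ ├─╴ │ └─╴ ┌───┤ ╷ │ └─┤
│↓│   │↱ ↑│↳ → ↑│↓ ↰│↓│↑│↳ ↓│
│ └─┐ │ ╶─┼─────┤ ╷ ╵ │ ├─╴ │
│↳ ↓│ │↑ ↰│  ↓ ↰│↓│↑ ↲│↑│↓ ↲│
├─╴ ├─┴─┐ └─╴ ╷ │ ├───┤ │ ╷ │
│↓ ↲│↱ ↓│↑ ← ↲│↑│↓│   │↑│↓│ │
│ ╶─┘ ╷ └─────┘ │ │ ╶─┘ │ │ │
│↳ → ↑│↳ → → → ↑│↓│↱ → ↑│↓│ │
│ ┌─┬─┴─┬─────┐ │ │ ┌───┘ │ │
│ │ │   │↓ ← ↰│ │↓│↑│  ↓ ↲│ │
│ ╵ │ ╶─┘ ┌─╴ └─┘ │ └─╴ ┌─┘ │
│   │  Q ↲│  ↑ ← ↲│↑ ← ↲│   │
└───┴─────┴───────┴─────┴───┘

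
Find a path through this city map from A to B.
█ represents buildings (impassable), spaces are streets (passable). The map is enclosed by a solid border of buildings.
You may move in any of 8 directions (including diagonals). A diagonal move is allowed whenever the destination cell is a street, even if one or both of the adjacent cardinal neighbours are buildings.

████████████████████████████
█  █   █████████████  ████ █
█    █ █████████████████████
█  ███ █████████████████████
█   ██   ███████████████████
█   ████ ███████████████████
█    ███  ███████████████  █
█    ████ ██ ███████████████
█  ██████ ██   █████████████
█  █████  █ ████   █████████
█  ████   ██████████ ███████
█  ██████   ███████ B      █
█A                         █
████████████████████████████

Finding the shortest path from A to B:
Movement: 8-directional
Path length: 19 steps
Directions: right → right → right → right → right → right → right → right → right → right → right → right → right → right → right → right → right → right → up-right

Solution:

████████████████████████████
█  █   █████████████  ████ █
█    █ █████████████████████
█  ███ █████████████████████
█   ██   ███████████████████
█   ████ ███████████████████
█    ███  ███████████████  █
█    ████ ██ ███████████████
█  ██████ ██   █████████████
█  █████  █ ████   █████████
█  ████   ██████████ ███████
█  ██████   ███████ B      █
█A→→→→→→→→→→→→→→→→→↗       █
████████████████████████████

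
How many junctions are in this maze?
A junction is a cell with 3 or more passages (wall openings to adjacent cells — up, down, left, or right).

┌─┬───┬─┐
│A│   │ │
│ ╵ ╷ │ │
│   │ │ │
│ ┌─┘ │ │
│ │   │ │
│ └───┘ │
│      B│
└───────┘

Checking each cell for number of passages:

Junctions found (3+ passages):
  (1, 0): 3 passages
Total junctions: 1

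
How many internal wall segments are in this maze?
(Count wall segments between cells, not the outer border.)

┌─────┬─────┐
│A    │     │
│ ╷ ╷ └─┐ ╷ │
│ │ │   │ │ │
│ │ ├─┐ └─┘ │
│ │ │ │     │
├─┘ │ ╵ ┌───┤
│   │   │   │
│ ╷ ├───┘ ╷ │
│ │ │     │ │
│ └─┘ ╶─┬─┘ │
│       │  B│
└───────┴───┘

Counting internal wall segments:
Total internal walls: 25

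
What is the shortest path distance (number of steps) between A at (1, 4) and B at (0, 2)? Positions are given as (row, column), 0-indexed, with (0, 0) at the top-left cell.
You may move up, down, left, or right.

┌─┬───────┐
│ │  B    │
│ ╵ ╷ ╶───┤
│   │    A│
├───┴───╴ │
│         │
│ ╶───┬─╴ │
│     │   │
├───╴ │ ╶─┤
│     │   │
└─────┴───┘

Finding path from (1, 4) to (0, 2):
Path: (1,4) → (1,3) → (1,2) → (0,2)
Distance: 3 steps

Solution:

┌─┬───────┐
│ │  B    │
│ ╵ ╷ ╶───┤
│   │↑ ← A│
├───┴───╴ │
│         │
│ ╶───┬─╴ │
│     │   │
├───╴ │ ╶─┤
│     │   │
└─────┴───┘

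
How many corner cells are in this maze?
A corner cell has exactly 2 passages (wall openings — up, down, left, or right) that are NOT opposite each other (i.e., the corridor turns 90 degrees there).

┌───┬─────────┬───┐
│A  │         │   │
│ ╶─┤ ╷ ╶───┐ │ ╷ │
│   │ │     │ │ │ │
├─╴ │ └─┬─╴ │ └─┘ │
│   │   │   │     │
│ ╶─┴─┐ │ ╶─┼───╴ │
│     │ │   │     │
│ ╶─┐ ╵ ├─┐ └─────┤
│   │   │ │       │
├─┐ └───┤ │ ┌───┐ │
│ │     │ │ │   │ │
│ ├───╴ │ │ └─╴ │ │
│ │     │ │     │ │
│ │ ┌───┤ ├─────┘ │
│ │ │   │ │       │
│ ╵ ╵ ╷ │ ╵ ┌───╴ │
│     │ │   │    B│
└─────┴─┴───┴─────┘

Counting corner cells (2 non-opposite passages):
Total corners: 40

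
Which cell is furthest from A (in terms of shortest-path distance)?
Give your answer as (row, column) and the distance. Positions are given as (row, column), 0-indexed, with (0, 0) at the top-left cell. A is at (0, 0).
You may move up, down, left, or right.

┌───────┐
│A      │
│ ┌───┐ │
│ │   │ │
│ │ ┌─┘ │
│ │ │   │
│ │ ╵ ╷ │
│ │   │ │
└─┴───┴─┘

Computing BFS distances from A to all cells:
Furthest cell: (1, 2)
Distance: 11 steps

Path from A to the furthest cell:

┌───────┐
│A → → ↓│
│ ┌───┐ │
│ │↱ B│↓│
│ │ ┌─┘ │
│ │↑│↓ ↲│
│ │ ╵ ╷ │
│ │↑ ↲│ │
└─┴───┴─┘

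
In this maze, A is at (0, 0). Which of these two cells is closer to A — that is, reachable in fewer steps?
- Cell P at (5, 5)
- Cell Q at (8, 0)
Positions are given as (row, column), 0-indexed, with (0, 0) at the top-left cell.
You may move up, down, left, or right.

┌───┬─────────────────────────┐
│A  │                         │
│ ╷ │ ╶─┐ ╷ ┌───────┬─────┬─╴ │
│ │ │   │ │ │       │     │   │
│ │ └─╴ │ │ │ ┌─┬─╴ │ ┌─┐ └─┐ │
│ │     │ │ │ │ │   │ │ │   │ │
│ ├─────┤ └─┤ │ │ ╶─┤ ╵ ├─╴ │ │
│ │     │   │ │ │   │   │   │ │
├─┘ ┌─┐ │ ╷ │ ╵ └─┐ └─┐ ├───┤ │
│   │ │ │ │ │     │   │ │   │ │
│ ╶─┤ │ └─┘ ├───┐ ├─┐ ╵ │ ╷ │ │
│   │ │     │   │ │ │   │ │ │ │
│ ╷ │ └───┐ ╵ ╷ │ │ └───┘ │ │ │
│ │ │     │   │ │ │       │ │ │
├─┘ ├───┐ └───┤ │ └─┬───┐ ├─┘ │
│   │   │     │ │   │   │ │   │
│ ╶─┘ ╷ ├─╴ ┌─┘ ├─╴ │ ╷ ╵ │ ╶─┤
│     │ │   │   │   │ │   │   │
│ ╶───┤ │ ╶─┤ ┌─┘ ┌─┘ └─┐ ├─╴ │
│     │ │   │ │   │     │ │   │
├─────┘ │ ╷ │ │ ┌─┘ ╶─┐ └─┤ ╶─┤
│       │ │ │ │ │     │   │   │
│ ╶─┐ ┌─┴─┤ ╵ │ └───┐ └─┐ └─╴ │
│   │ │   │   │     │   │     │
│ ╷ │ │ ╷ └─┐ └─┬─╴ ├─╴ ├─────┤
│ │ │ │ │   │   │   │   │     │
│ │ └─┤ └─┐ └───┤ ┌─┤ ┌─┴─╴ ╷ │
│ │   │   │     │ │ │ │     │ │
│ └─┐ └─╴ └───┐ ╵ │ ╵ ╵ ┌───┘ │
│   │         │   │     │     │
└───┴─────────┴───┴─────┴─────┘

Shortest path A → P at (5, 5): 16 steps
Shortest path A → Q at (8, 0): 30 steps

P is closer (16 steps vs 30 steps).

Path to P:

┌───┬─────────────────────────┐
│A ↓│↱ → ↓                    │
│ ╷ │ ╶─┐ ╷ ┌───────┬─────┬─╴ │
│ │↓│↑ ↰│↓│ │       │     │   │
│ │ └─╴ │ │ │ ┌─┬─╴ │ ┌─┐ └─┐ │
│ │↳ → ↑│↓│ │ │ │   │ │ │   │ │
│ ├─────┤ └─┤ │ │ ╶─┤ ╵ ├─╴ │ │
│ │     │↳ ↓│ │ │   │   │   │ │
├─┘ ┌─┐ │ ╷ │ ╵ └─┐ └─┐ ├───┤ │
│   │ │ │ │↓│     │   │ │   │ │
│ ╶─┤ │ └─┘ ├───┐ ├─┐ ╵ │ ╷ │ │
│   │ │    P│   │ │ │   │ │ │ │
│ ╷ │ └───┐ ╵ ╷ │ │ └───┘ │ │ │
│ │ │     │   │ │ │       │ │ │
├─┘ ├───┐ └───┤ │ └─┬───┐ ├─┘ │
│   │   │     │ │   │   │ │   │
│ ╶─┘ ╷ ├─╴ ┌─┘ ├─╴ │ ╷ ╵ │ ╶─┤
│     │ │   │   │   │ │   │   │
│ ╶───┤ │ ╶─┤ ┌─┘ ┌─┘ └─┐ ├─╴ │
│     │ │   │ │   │     │ │   │
├─────┘ │ ╷ │ │ ┌─┘ ╶─┐ └─┤ ╶─┤
│       │ │ │ │ │     │   │   │
│ ╶─┐ ┌─┴─┤ ╵ │ └───┐ └─┐ └─╴ │
│   │ │   │   │     │   │     │
│ ╷ │ │ ╷ └─┐ └─┬─╴ ├─╴ ├─────┤
│ │ │ │ │   │   │   │   │     │
│ │ └─┤ └─┐ └───┤ ┌─┤ ┌─┴─╴ ╷ │
│ │   │   │     │ │ │ │     │ │
│ └─┐ └─╴ └───┐ ╵ │ ╵ ╵ ┌───┘ │
│   │         │   │     │     │
└───┴─────────┴───┴─────┴─────┘

Path to Q:

┌───┬─────────────────────────┐
│A ↓│↱ → ↓                    │
│ ╷ │ ╶─┐ ╷ ┌───────┬─────┬─╴ │
│ │↓│↑ ↰│↓│ │       │     │   │
│ │ └─╴ │ │ │ ┌─┬─╴ │ ┌─┐ └─┐ │
│ │↳ → ↑│↓│ │ │ │   │ │ │   │ │
│ ├─────┤ └─┤ │ │ ╶─┤ ╵ ├─╴ │ │
│ │↓ ← ↰│↳ ↓│ │ │   │   │   │ │
├─┘ ┌─┐ │ ╷ │ ╵ └─┐ └─┐ ├───┤ │
│↓ ↲│ │↑│ │↓│     │   │ │   │ │
│ ╶─┤ │ └─┘ ├───┐ ├─┐ ╵ │ ╷ │ │
│↳ ↓│ │↑ ← ↲│   │ │ │   │ │ │ │
│ ╷ │ └───┐ ╵ ╷ │ │ └───┘ │ │ │
│ │↓│     │   │ │ │       │ │ │
├─┘ ├───┐ └───┤ │ └─┬───┐ ├─┘ │
│↓ ↲│   │     │ │   │   │ │   │
│ ╶─┘ ╷ ├─╴ ┌─┘ ├─╴ │ ╷ ╵ │ ╶─┤
│Q    │ │   │   │   │ │   │   │
│ ╶───┤ │ ╶─┤ ┌─┘ ┌─┘ └─┐ ├─╴ │
│     │ │   │ │   │     │ │   │
├─────┘ │ ╷ │ │ ┌─┘ ╶─┐ └─┤ ╶─┤
│       │ │ │ │ │     │   │   │
│ ╶─┐ ┌─┴─┤ ╵ │ └───┐ └─┐ └─╴ │
│   │ │   │   │     │   │     │
│ ╷ │ │ ╷ └─┐ └─┬─╴ ├─╴ ├─────┤
│ │ │ │ │   │   │   │   │     │
│ │ └─┤ └─┐ └───┤ ┌─┤ ┌─┴─╴ ╷ │
│ │   │   │     │ │ │ │     │ │
│ └─┐ └─╴ └───┐ ╵ │ ╵ ╵ ┌───┘ │
│   │         │   │     │     │
└───┴─────────┴───┴─────┴─────┘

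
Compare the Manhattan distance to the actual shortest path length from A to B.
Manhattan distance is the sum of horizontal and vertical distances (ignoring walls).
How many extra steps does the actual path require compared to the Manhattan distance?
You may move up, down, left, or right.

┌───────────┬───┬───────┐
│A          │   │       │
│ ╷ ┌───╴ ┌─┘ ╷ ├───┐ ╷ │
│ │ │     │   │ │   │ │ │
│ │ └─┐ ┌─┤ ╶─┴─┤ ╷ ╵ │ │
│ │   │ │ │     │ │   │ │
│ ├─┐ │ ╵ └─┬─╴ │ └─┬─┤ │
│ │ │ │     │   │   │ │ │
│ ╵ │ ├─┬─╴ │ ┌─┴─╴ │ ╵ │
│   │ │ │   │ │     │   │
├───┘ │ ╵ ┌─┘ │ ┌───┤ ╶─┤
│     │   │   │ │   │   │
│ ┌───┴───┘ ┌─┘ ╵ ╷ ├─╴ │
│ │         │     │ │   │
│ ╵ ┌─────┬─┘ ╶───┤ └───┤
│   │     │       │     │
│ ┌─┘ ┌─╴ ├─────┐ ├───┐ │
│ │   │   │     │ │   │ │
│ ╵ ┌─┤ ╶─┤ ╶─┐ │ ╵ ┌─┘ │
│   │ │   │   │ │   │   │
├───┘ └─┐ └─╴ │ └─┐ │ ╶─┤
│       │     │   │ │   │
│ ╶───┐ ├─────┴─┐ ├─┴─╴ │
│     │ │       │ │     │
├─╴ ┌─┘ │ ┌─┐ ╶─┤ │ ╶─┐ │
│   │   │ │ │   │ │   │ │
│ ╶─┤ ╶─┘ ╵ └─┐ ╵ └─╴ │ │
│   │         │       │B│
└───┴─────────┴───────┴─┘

Manhattan distance: |13 - 0| + |11 - 0| = 24
Actual path length: 46
Extra steps: 46 - 24 = 22

Solution:

┌───────────┬───┬───────┐
│A ↓        │   │       │
│ ╷ ┌───╴ ┌─┘ ╷ ├───┐ ╷ │
│ │↓│     │   │ │   │ │ │
│ │ └─┐ ┌─┤ ╶─┴─┤ ╷ ╵ │ │
│ │↳ ↓│ │ │     │ │   │ │
│ ├─┐ │ ╵ └─┬─╴ │ └─┬─┤ │
│ │ │↓│     │   │   │ │ │
│ ╵ │ ├─┬─╴ │ ┌─┴─╴ │ ╵ │
│   │↓│ │   │ │     │   │
├───┘ │ ╵ ┌─┘ │ ┌───┤ ╶─┤
│↓ ← ↲│   │   │ │   │   │
│ ┌───┴───┘ ┌─┘ ╵ ╷ ├─╴ │
│↓│         │     │ │   │
│ ╵ ┌─────┬─┘ ╶───┤ └───┤
│↓  │↱ → ↓│       │     │
│ ┌─┘ ┌─╴ ├─────┐ ├───┐ │
│↓│↱ ↑│↓ ↲│↱ → ↓│ │   │ │
│ ╵ ┌─┤ ╶─┤ ╶─┐ │ ╵ ┌─┘ │
│↳ ↑│ │↳ ↓│↑ ↰│↓│   │   │
├───┘ └─┐ └─╴ │ └─┐ │ ╶─┤
│       │↳ → ↑│↳ ↓│ │   │
│ ╶───┐ ├─────┴─┐ ├─┴─╴ │
│     │ │       │↓│↱ → ↓│
├─╴ ┌─┘ │ ┌─┐ ╶─┤ │ ╶─┐ │
│   │   │ │ │   │↓│↑ ↰│↓│
│ ╶─┤ ╶─┘ ╵ └─┐ ╵ └─╴ │ │
│   │         │  ↳ → ↑│B│
└───┴─────────┴───────┴─┘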